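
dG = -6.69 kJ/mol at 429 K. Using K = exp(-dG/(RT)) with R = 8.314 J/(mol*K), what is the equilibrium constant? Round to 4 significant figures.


dG is in kJ/mol; multiply by 1000 to match R in J/(mol*K).
RT = 8.314 * 429 = 3566.706 J/mol
exponent = -dG*1000 / (RT) = -(-6.69*1000) / 3566.706 = 1.87568025
K = exp(1.87568025)
K = 6.5252564, rounded to 4 significant figures:

6.525


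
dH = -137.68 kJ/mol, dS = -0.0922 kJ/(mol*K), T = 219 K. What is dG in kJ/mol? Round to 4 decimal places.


Gibbs: dG = dH - T*dS (consistent units, dS already in kJ/(mol*K)).
T*dS = 219 * -0.0922 = -20.1918
dG = -137.68 - (-20.1918)
dG = -117.4882 kJ/mol, rounded to 4 dp:

-117.4882 kJ/mol


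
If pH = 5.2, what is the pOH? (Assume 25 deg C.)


At 25 deg C, pH + pOH = 14.
pOH = 14 - pH = 14 - 5.2
pOH = 8.8:

8.80


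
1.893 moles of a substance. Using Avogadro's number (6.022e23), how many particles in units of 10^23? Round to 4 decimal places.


N = n * NA, then divide by 1e23 for the requested units.
N / 1e23 = n * 6.022
N / 1e23 = 1.893 * 6.022
N / 1e23 = 11.399646, rounded to 4 dp:

11.3996


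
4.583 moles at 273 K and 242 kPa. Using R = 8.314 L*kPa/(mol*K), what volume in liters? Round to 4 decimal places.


PV = nRT, solve for V = nRT / P.
nRT = 4.583 * 8.314 * 273 = 10402.1359
V = 10402.1359 / 242
V = 42.98403264 L, rounded to 4 dp:

42.9840 L


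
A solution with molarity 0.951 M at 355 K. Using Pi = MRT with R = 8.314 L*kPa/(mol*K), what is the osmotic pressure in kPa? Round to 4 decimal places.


Osmotic pressure (van't Hoff): Pi = M*R*T.
RT = 8.314 * 355 = 2951.47
Pi = 0.951 * 2951.47
Pi = 2806.84797 kPa, rounded to 4 dp:

2806.8480 kPa


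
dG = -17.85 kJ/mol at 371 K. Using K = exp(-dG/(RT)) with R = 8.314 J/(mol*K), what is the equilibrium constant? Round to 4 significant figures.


dG is in kJ/mol; multiply by 1000 to match R in J/(mol*K).
RT = 8.314 * 371 = 3084.494 J/mol
exponent = -dG*1000 / (RT) = -(-17.85*1000) / 3084.494 = 5.78701077
K = exp(5.78701077)
K = 326.03697, rounded to 4 significant figures:

326.0


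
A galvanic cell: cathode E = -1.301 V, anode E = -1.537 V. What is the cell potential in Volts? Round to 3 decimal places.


Standard cell potential: E_cell = E_cathode - E_anode.
E_cell = -1.301 - (-1.537)
E_cell = 0.236 V, rounded to 3 dp:

0.236 V


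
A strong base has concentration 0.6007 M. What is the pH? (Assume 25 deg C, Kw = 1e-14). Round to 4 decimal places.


A strong base dissociates completely, so [OH-] equals the given concentration.
pOH = -log10([OH-]) = -log10(0.6007) = 0.221342
pH = 14 - pOH = 14 - 0.221342
pH = 13.778658, rounded to 4 dp:

13.7787


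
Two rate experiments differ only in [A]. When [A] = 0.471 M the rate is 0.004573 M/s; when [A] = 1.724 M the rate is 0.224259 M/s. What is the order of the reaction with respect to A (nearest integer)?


Rate is proportional to [A]^n, so rate2/rate1 = ([A]2/[A]1)^n. Take logs to solve for n.
rate2/rate1 = 0.224259 / 0.004573 = 49.0398
[A]2/[A]1 = 1.724 / 0.471 = 3.6603
n = ln(49.0398) / ln(3.6603) = 3.0
Nearest integer order:

3


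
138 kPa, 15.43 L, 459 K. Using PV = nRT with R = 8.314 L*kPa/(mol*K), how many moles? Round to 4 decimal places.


PV = nRT, solve for n = PV / (RT).
PV = 138 * 15.43 = 2129.34
RT = 8.314 * 459 = 3816.126
n = 2129.34 / 3816.126
n = 0.55798472 mol, rounded to 4 dp:

0.5580 mol


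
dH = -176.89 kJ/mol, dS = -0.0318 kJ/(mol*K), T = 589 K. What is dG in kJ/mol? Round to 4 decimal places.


Gibbs: dG = dH - T*dS (consistent units, dS already in kJ/(mol*K)).
T*dS = 589 * -0.0318 = -18.7302
dG = -176.89 - (-18.7302)
dG = -158.1598 kJ/mol, rounded to 4 dp:

-158.1598 kJ/mol


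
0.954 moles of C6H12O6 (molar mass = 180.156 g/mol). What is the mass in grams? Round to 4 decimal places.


mass = n * M
mass = 0.954 * 180.156
mass = 171.868824 g, rounded to 4 dp:

171.8688 g


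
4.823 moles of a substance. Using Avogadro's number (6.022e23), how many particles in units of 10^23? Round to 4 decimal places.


N = n * NA, then divide by 1e23 for the requested units.
N / 1e23 = n * 6.022
N / 1e23 = 4.823 * 6.022
N / 1e23 = 29.044106, rounded to 4 dp:

29.0441


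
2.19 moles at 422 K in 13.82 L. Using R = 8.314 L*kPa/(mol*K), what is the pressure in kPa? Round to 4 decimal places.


PV = nRT, solve for P = nRT / V.
nRT = 2.19 * 8.314 * 422 = 7683.6325
P = 7683.6325 / 13.82
P = 555.97919682 kPa, rounded to 4 dp:

555.9792 kPa


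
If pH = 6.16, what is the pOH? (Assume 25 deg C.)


At 25 deg C, pH + pOH = 14.
pOH = 14 - pH = 14 - 6.16
pOH = 7.84:

7.84


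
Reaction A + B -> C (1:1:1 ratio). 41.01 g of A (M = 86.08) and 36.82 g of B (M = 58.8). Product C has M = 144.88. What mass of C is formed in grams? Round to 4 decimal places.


Find moles of each reactant; the smaller value is the limiting reagent in a 1:1:1 reaction, so moles_C equals moles of the limiter.
n_A = mass_A / M_A = 41.01 / 86.08 = 0.476417 mol
n_B = mass_B / M_B = 36.82 / 58.8 = 0.62619 mol
Limiting reagent: A (smaller), n_limiting = 0.476417 mol
mass_C = n_limiting * M_C = 0.476417 * 144.88
mass_C = 69.02329496 g, rounded to 4 dp:

69.0233 g


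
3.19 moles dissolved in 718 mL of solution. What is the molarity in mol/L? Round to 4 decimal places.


Convert volume to liters: V_L = V_mL / 1000.
V_L = 718 / 1000 = 0.718 L
M = n / V_L = 3.19 / 0.718
M = 4.44289694 mol/L, rounded to 4 dp:

4.4429 mol/L


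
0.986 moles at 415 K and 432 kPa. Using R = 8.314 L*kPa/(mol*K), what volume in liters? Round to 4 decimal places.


PV = nRT, solve for V = nRT / P.
nRT = 0.986 * 8.314 * 415 = 3402.0057
V = 3402.0057 / 432
V = 7.87501319 L, rounded to 4 dp:

7.8750 L


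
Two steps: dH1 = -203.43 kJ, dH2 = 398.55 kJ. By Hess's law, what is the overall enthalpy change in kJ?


Hess's law: enthalpy is a state function, so add the step enthalpies.
dH_total = dH1 + dH2 = -203.43 + (398.55)
dH_total = 195.12 kJ:

195.12 kJ


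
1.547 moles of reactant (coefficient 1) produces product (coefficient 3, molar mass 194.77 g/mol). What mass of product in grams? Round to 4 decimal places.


Use the coefficient ratio to convert reactant moles to product moles, then multiply by the product's molar mass.
moles_P = moles_R * (coeff_P / coeff_R) = 1.547 * (3/1) = 4.641
mass_P = moles_P * M_P = 4.641 * 194.77
mass_P = 903.92757 g, rounded to 4 dp:

903.9276 g


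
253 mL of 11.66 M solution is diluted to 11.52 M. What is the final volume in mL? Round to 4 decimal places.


Dilution: M1*V1 = M2*V2, solve for V2.
V2 = M1*V1 / M2
V2 = 11.66 * 253 / 11.52
V2 = 2949.98 / 11.52
V2 = 256.07465278 mL, rounded to 4 dp:

256.0747 mL


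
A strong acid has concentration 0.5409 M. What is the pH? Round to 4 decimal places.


A strong acid dissociates completely, so [H+] equals the given concentration.
pH = -log10([H+]) = -log10(0.5409)
pH = 0.26688302, rounded to 4 dp:

0.2669


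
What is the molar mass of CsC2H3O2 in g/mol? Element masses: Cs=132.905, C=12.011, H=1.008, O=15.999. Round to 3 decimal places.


M = sum(count * atomic_mass) over atoms.
M = 1*132.905 + 2*12.011 + 3*1.008 + 2*15.999
M = 132.905 + 24.022 + 3.024 + 31.998
M = 191.949 g/mol, rounded to 3 dp:

191.949 g/mol


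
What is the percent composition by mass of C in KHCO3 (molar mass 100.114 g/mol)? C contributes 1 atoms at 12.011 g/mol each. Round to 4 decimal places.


pct = 100 * (n_elem * M_elem) / M_total
mass_contribution = 1 * 12.011 = 12.011 g/mol
pct = 100 * 12.011 / 100.114
pct = 11.99732305 %, rounded to 4 dp:

11.9973 %


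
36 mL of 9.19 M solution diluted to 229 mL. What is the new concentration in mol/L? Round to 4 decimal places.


Dilution: M1*V1 = M2*V2, solve for M2.
M2 = M1*V1 / V2
M2 = 9.19 * 36 / 229
M2 = 330.84 / 229
M2 = 1.44471616 mol/L, rounded to 4 dp:

1.4447 mol/L


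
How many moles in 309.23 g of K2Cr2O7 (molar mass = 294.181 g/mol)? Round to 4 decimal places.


n = mass / M
n = 309.23 / 294.181
n = 1.05115558 mol, rounded to 4 dp:

1.0512 mol


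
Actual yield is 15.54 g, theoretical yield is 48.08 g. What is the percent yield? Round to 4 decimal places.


% yield = 100 * actual / theoretical
% yield = 100 * 15.54 / 48.08
% yield = 32.32113145 %, rounded to 4 dp:

32.3211 %


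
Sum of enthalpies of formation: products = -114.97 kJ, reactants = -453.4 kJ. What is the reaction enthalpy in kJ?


dH_rxn = sum(dH_f products) - sum(dH_f reactants)
dH_rxn = -114.97 - (-453.4)
dH_rxn = 338.43 kJ:

338.43 kJ


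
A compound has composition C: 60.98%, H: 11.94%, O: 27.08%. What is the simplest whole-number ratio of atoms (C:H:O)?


Assume 100 g of compound, divide each mass% by atomic mass to get moles, then normalize by the smallest to get a raw atom ratio.
Moles per 100 g: C: 60.98/12.011 = 5.077, H: 11.94/1.008 = 11.8452, O: 27.08/15.999 = 1.6926
Raw ratio (divide by min = 1.6926): C: 3.0, H: 6.998, O: 1.0
Multiply by 1 to clear fractions: C: 3.0 ~= 3, H: 6.998 ~= 7, O: 1.0 ~= 1
Reduce by GCD to get the simplest whole-number ratio:

3:7:1


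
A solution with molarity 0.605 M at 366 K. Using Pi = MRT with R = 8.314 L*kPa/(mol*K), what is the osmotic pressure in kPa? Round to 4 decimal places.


Osmotic pressure (van't Hoff): Pi = M*R*T.
RT = 8.314 * 366 = 3042.924
Pi = 0.605 * 3042.924
Pi = 1840.96902 kPa, rounded to 4 dp:

1840.9690 kPa


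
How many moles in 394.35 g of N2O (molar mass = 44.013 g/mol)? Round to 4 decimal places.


n = mass / M
n = 394.35 / 44.013
n = 8.95985277 mol, rounded to 4 dp:

8.9599 mol


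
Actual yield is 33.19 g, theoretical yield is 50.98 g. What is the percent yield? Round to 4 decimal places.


% yield = 100 * actual / theoretical
% yield = 100 * 33.19 / 50.98
% yield = 65.10396234 %, rounded to 4 dp:

65.1040 %


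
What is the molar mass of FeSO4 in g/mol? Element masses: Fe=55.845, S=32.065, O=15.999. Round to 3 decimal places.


M = sum(count * atomic_mass) over atoms.
M = 1*55.845 + 1*32.065 + 4*15.999
M = 55.845 + 32.065 + 63.996
M = 151.906 g/mol, rounded to 3 dp:

151.906 g/mol


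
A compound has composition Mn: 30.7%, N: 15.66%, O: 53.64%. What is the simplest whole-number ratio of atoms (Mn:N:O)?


Assume 100 g of compound, divide each mass% by atomic mass to get moles, then normalize by the smallest to get a raw atom ratio.
Moles per 100 g: Mn: 30.7/54.938 = 0.5588, N: 15.66/14.007 = 1.118, O: 53.64/15.999 = 3.3527
Raw ratio (divide by min = 0.5588): Mn: 1.0, N: 2.001, O: 6.0
Multiply by 1 to clear fractions: Mn: 1.0 ~= 1, N: 2.001 ~= 2, O: 6.0 ~= 6
Reduce by GCD to get the simplest whole-number ratio:

1:2:6


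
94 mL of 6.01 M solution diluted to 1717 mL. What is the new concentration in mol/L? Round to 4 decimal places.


Dilution: M1*V1 = M2*V2, solve for M2.
M2 = M1*V1 / V2
M2 = 6.01 * 94 / 1717
M2 = 564.94 / 1717
M2 = 0.32902737 mol/L, rounded to 4 dp:

0.3290 mol/L


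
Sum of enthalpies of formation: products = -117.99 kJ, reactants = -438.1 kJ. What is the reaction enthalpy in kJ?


dH_rxn = sum(dH_f products) - sum(dH_f reactants)
dH_rxn = -117.99 - (-438.1)
dH_rxn = 320.11 kJ:

320.11 kJ


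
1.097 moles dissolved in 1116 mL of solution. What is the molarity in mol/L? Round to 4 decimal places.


Convert volume to liters: V_L = V_mL / 1000.
V_L = 1116 / 1000 = 1.116 L
M = n / V_L = 1.097 / 1.116
M = 0.98297491 mol/L, rounded to 4 dp:

0.9830 mol/L


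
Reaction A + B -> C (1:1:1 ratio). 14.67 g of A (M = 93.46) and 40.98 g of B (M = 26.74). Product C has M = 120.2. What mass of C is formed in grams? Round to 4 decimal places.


Find moles of each reactant; the smaller value is the limiting reagent in a 1:1:1 reaction, so moles_C equals moles of the limiter.
n_A = mass_A / M_A = 14.67 / 93.46 = 0.156966 mol
n_B = mass_B / M_B = 40.98 / 26.74 = 1.532536 mol
Limiting reagent: A (smaller), n_limiting = 0.156966 mol
mass_C = n_limiting * M_C = 0.156966 * 120.2
mass_C = 18.8673132 g, rounded to 4 dp:

18.8673 g


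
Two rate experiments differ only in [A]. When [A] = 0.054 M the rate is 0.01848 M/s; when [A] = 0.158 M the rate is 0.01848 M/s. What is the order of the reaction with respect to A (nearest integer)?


Rate is proportional to [A]^n, so rate2/rate1 = ([A]2/[A]1)^n. Take logs to solve for n.
rate2/rate1 = 0.01848 / 0.01848 = 1.0
[A]2/[A]1 = 0.158 / 0.054 = 2.9259
n = ln(1.0) / ln(2.9259) = 0.0
Nearest integer order:

0


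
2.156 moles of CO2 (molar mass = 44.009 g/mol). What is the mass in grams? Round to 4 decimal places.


mass = n * M
mass = 2.156 * 44.009
mass = 94.883404 g, rounded to 4 dp:

94.8834 g


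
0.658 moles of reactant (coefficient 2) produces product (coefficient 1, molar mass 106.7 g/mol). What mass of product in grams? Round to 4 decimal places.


Use the coefficient ratio to convert reactant moles to product moles, then multiply by the product's molar mass.
moles_P = moles_R * (coeff_P / coeff_R) = 0.658 * (1/2) = 0.329
mass_P = moles_P * M_P = 0.329 * 106.7
mass_P = 35.1043 g, rounded to 4 dp:

35.1043 g


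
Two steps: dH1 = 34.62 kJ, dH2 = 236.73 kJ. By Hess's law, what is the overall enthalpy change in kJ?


Hess's law: enthalpy is a state function, so add the step enthalpies.
dH_total = dH1 + dH2 = 34.62 + (236.73)
dH_total = 271.35 kJ:

271.35 kJ


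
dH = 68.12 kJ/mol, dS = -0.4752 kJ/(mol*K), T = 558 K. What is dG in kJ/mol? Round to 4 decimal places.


Gibbs: dG = dH - T*dS (consistent units, dS already in kJ/(mol*K)).
T*dS = 558 * -0.4752 = -265.1616
dG = 68.12 - (-265.1616)
dG = 333.2816 kJ/mol, rounded to 4 dp:

333.2816 kJ/mol


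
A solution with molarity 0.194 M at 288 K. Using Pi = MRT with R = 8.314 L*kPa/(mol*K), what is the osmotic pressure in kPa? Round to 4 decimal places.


Osmotic pressure (van't Hoff): Pi = M*R*T.
RT = 8.314 * 288 = 2394.432
Pi = 0.194 * 2394.432
Pi = 464.519808 kPa, rounded to 4 dp:

464.5198 kPa


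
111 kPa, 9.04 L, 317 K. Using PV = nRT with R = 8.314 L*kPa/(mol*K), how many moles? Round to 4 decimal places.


PV = nRT, solve for n = PV / (RT).
PV = 111 * 9.04 = 1003.44
RT = 8.314 * 317 = 2635.538
n = 1003.44 / 2635.538
n = 0.38073441 mol, rounded to 4 dp:

0.3807 mol


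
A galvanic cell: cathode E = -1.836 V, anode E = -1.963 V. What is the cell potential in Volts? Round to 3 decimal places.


Standard cell potential: E_cell = E_cathode - E_anode.
E_cell = -1.836 - (-1.963)
E_cell = 0.127 V, rounded to 3 dp:

0.127 V


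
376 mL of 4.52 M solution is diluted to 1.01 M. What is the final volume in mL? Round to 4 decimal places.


Dilution: M1*V1 = M2*V2, solve for V2.
V2 = M1*V1 / M2
V2 = 4.52 * 376 / 1.01
V2 = 1699.52 / 1.01
V2 = 1682.69306931 mL, rounded to 4 dp:

1682.6931 mL


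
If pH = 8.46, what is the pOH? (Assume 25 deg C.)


At 25 deg C, pH + pOH = 14.
pOH = 14 - pH = 14 - 8.46
pOH = 5.54:

5.54


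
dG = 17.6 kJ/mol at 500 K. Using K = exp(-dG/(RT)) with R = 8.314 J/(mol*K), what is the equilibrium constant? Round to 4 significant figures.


dG is in kJ/mol; multiply by 1000 to match R in J/(mol*K).
RT = 8.314 * 500 = 4157.0 J/mol
exponent = -dG*1000 / (RT) = -(17.6*1000) / 4157.0 = -4.23382247
K = exp(-4.23382247)
K = 0.014496871, rounded to 4 significant figures:

0.01450


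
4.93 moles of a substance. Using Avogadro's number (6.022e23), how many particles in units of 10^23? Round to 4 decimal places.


N = n * NA, then divide by 1e23 for the requested units.
N / 1e23 = n * 6.022
N / 1e23 = 4.93 * 6.022
N / 1e23 = 29.68846, rounded to 4 dp:

29.6885


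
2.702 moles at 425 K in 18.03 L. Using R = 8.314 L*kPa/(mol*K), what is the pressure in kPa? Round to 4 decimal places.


PV = nRT, solve for P = nRT / V.
nRT = 2.702 * 8.314 * 425 = 9547.3819
P = 9547.3819 / 18.03
P = 529.52755962 kPa, rounded to 4 dp:

529.5276 kPa


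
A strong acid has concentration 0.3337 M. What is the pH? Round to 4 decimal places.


A strong acid dissociates completely, so [H+] equals the given concentration.
pH = -log10([H+]) = -log10(0.3337)
pH = 0.47664379, rounded to 4 dp:

0.4766


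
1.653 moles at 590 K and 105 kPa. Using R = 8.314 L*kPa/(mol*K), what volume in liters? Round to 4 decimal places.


PV = nRT, solve for V = nRT / P.
nRT = 1.653 * 8.314 * 590 = 8108.3948
V = 8108.3948 / 105
V = 77.22280762 L, rounded to 4 dp:

77.2228 L


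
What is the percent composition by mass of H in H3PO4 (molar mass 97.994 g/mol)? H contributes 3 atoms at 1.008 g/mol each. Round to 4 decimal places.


pct = 100 * (n_elem * M_elem) / M_total
mass_contribution = 3 * 1.008 = 3.024 g/mol
pct = 100 * 3.024 / 97.994
pct = 3.08590322 %, rounded to 4 dp:

3.0859 %


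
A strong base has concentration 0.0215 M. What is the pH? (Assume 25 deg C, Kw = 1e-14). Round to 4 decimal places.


A strong base dissociates completely, so [OH-] equals the given concentration.
pOH = -log10([OH-]) = -log10(0.0215) = 1.667562
pH = 14 - pOH = 14 - 1.667562
pH = 12.332438, rounded to 4 dp:

12.3324


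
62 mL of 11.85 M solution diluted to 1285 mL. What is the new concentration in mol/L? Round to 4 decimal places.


Dilution: M1*V1 = M2*V2, solve for M2.
M2 = M1*V1 / V2
M2 = 11.85 * 62 / 1285
M2 = 734.7 / 1285
M2 = 0.57175097 mol/L, rounded to 4 dp:

0.5718 mol/L


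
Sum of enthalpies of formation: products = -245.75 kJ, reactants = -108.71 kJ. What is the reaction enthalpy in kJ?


dH_rxn = sum(dH_f products) - sum(dH_f reactants)
dH_rxn = -245.75 - (-108.71)
dH_rxn = -137.04 kJ:

-137.04 kJ


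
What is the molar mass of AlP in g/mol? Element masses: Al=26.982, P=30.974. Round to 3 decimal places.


M = sum(count * atomic_mass) over atoms.
M = 1*26.982 + 1*30.974
M = 26.982 + 30.974
M = 57.956 g/mol, rounded to 3 dp:

57.956 g/mol


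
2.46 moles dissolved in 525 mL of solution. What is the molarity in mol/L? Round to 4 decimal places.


Convert volume to liters: V_L = V_mL / 1000.
V_L = 525 / 1000 = 0.525 L
M = n / V_L = 2.46 / 0.525
M = 4.68571429 mol/L, rounded to 4 dp:

4.6857 mol/L


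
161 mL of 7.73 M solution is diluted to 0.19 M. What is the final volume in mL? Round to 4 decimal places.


Dilution: M1*V1 = M2*V2, solve for V2.
V2 = M1*V1 / M2
V2 = 7.73 * 161 / 0.19
V2 = 1244.53 / 0.19
V2 = 6550.15789474 mL, rounded to 4 dp:

6550.1579 mL


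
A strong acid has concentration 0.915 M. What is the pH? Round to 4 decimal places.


A strong acid dissociates completely, so [H+] equals the given concentration.
pH = -log10([H+]) = -log10(0.915)
pH = 0.03857891, rounded to 4 dp:

0.0386


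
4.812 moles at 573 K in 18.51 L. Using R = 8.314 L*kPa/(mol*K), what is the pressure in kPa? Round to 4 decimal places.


PV = nRT, solve for P = nRT / V.
nRT = 4.812 * 8.314 * 573 = 22923.9927
P = 22923.9927 / 18.51
P = 1238.46529984 kPa, rounded to 4 dp:

1238.4653 kPa


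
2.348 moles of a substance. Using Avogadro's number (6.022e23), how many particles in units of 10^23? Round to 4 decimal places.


N = n * NA, then divide by 1e23 for the requested units.
N / 1e23 = n * 6.022
N / 1e23 = 2.348 * 6.022
N / 1e23 = 14.139656, rounded to 4 dp:

14.1397


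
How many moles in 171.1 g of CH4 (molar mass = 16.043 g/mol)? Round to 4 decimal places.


n = mass / M
n = 171.1 / 16.043
n = 10.66508758 mol, rounded to 4 dp:

10.6651 mol


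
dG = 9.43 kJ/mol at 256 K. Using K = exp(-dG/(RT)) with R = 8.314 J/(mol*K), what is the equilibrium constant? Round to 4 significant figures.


dG is in kJ/mol; multiply by 1000 to match R in J/(mol*K).
RT = 8.314 * 256 = 2128.384 J/mol
exponent = -dG*1000 / (RT) = -(9.43*1000) / 2128.384 = -4.43059147
K = exp(-4.43059147)
K = 0.011907445, rounded to 4 significant figures:

0.01191


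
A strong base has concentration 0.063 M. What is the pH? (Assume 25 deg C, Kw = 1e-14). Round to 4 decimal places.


A strong base dissociates completely, so [OH-] equals the given concentration.
pOH = -log10([OH-]) = -log10(0.063) = 1.200659
pH = 14 - pOH = 14 - 1.200659
pH = 12.799341, rounded to 4 dp:

12.7993


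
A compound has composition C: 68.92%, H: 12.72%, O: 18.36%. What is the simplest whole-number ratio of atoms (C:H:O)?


Assume 100 g of compound, divide each mass% by atomic mass to get moles, then normalize by the smallest to get a raw atom ratio.
Moles per 100 g: C: 68.92/12.011 = 5.7381, H: 12.72/1.008 = 12.619, O: 18.36/15.999 = 1.1476
Raw ratio (divide by min = 1.1476): C: 5.0, H: 10.996, O: 1.0
Multiply by 1 to clear fractions: C: 5.0 ~= 5, H: 10.996 ~= 11, O: 1.0 ~= 1
Reduce by GCD to get the simplest whole-number ratio:

5:11:1


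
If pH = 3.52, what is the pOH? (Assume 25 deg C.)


At 25 deg C, pH + pOH = 14.
pOH = 14 - pH = 14 - 3.52
pOH = 10.48:

10.48


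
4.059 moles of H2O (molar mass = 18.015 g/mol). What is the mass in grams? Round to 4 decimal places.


mass = n * M
mass = 4.059 * 18.015
mass = 73.122885 g, rounded to 4 dp:

73.1229 g


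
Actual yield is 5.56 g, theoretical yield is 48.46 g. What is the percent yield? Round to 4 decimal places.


% yield = 100 * actual / theoretical
% yield = 100 * 5.56 / 48.46
% yield = 11.47338011 %, rounded to 4 dp:

11.4734 %


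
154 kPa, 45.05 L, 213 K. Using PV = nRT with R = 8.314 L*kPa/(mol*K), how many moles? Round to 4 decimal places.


PV = nRT, solve for n = PV / (RT).
PV = 154 * 45.05 = 6937.7
RT = 8.314 * 213 = 1770.882
n = 6937.7 / 1770.882
n = 3.91765233 mol, rounded to 4 dp:

3.9177 mol


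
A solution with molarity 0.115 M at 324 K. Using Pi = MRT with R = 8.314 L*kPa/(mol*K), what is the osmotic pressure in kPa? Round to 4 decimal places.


Osmotic pressure (van't Hoff): Pi = M*R*T.
RT = 8.314 * 324 = 2693.736
Pi = 0.115 * 2693.736
Pi = 309.77964 kPa, rounded to 4 dp:

309.7796 kPa


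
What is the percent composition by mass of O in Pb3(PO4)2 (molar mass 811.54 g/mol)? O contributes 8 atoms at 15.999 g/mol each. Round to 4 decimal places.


pct = 100 * (n_elem * M_elem) / M_total
mass_contribution = 8 * 15.999 = 127.992 g/mol
pct = 100 * 127.992 / 811.54
pct = 15.77149617 %, rounded to 4 dp:

15.7715 %


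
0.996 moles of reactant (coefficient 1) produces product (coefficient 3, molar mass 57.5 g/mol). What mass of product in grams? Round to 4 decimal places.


Use the coefficient ratio to convert reactant moles to product moles, then multiply by the product's molar mass.
moles_P = moles_R * (coeff_P / coeff_R) = 0.996 * (3/1) = 2.988
mass_P = moles_P * M_P = 2.988 * 57.5
mass_P = 171.81 g, rounded to 4 dp:

171.8100 g


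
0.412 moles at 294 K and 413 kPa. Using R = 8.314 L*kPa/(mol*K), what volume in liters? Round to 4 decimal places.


PV = nRT, solve for V = nRT / P.
nRT = 0.412 * 8.314 * 294 = 1007.0582
V = 1007.0582 / 413
V = 2.43839758 L, rounded to 4 dp:

2.4384 L


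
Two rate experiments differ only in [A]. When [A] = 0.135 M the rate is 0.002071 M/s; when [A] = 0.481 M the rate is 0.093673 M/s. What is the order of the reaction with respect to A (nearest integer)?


Rate is proportional to [A]^n, so rate2/rate1 = ([A]2/[A]1)^n. Take logs to solve for n.
rate2/rate1 = 0.093673 / 0.002071 = 45.2308
[A]2/[A]1 = 0.481 / 0.135 = 3.563
n = ln(45.2308) / ln(3.563) = 3.0
Nearest integer order:

3


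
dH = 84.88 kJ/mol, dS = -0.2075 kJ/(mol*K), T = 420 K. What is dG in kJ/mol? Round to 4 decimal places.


Gibbs: dG = dH - T*dS (consistent units, dS already in kJ/(mol*K)).
T*dS = 420 * -0.2075 = -87.15
dG = 84.88 - (-87.15)
dG = 172.03 kJ/mol, rounded to 4 dp:

172.0300 kJ/mol


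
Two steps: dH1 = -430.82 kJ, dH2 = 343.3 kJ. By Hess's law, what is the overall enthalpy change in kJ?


Hess's law: enthalpy is a state function, so add the step enthalpies.
dH_total = dH1 + dH2 = -430.82 + (343.3)
dH_total = -87.52 kJ:

-87.52 kJ


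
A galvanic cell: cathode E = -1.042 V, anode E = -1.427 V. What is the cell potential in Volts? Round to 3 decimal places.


Standard cell potential: E_cell = E_cathode - E_anode.
E_cell = -1.042 - (-1.427)
E_cell = 0.385 V, rounded to 3 dp:

0.385 V


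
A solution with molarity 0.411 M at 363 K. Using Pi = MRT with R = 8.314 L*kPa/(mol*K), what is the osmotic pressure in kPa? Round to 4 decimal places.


Osmotic pressure (van't Hoff): Pi = M*R*T.
RT = 8.314 * 363 = 3017.982
Pi = 0.411 * 3017.982
Pi = 1240.390602 kPa, rounded to 4 dp:

1240.3906 kPa


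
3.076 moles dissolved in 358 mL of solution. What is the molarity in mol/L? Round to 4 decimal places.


Convert volume to liters: V_L = V_mL / 1000.
V_L = 358 / 1000 = 0.358 L
M = n / V_L = 3.076 / 0.358
M = 8.59217877 mol/L, rounded to 4 dp:

8.5922 mol/L


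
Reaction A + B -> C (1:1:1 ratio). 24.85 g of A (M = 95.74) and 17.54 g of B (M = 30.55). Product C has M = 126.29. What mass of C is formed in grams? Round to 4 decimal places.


Find moles of each reactant; the smaller value is the limiting reagent in a 1:1:1 reaction, so moles_C equals moles of the limiter.
n_A = mass_A / M_A = 24.85 / 95.74 = 0.259557 mol
n_B = mass_B / M_B = 17.54 / 30.55 = 0.574141 mol
Limiting reagent: A (smaller), n_limiting = 0.259557 mol
mass_C = n_limiting * M_C = 0.259557 * 126.29
mass_C = 32.77945353 g, rounded to 4 dp:

32.7795 g


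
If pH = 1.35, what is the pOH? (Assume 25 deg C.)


At 25 deg C, pH + pOH = 14.
pOH = 14 - pH = 14 - 1.35
pOH = 12.65:

12.65


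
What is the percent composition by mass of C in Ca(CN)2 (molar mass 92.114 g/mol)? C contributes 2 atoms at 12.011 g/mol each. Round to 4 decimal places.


pct = 100 * (n_elem * M_elem) / M_total
mass_contribution = 2 * 12.011 = 24.022 g/mol
pct = 100 * 24.022 / 92.114
pct = 26.07855483 %, rounded to 4 dp:

26.0786 %


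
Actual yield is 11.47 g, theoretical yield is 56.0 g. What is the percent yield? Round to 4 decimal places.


% yield = 100 * actual / theoretical
% yield = 100 * 11.47 / 56.0
% yield = 20.48214286 %, rounded to 4 dp:

20.4821 %


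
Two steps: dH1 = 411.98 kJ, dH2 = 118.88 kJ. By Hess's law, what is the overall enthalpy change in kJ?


Hess's law: enthalpy is a state function, so add the step enthalpies.
dH_total = dH1 + dH2 = 411.98 + (118.88)
dH_total = 530.86 kJ:

530.86 kJ


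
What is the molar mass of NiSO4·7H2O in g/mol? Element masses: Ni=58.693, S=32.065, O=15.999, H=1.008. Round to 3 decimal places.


M = sum(count * atomic_mass) over atoms.
M = 1*58.693 + 1*32.065 + 11*15.999 + 14*1.008
M = 58.693 + 32.065 + 175.989 + 14.112
M = 280.859 g/mol, rounded to 3 dp:

280.859 g/mol


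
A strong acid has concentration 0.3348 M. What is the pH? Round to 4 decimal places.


A strong acid dissociates completely, so [H+] equals the given concentration.
pH = -log10([H+]) = -log10(0.3348)
pH = 0.47521455, rounded to 4 dp:

0.4752


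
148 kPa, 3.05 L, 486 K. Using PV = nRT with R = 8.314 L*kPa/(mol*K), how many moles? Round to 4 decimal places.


PV = nRT, solve for n = PV / (RT).
PV = 148 * 3.05 = 451.4
RT = 8.314 * 486 = 4040.604
n = 451.4 / 4040.604
n = 0.11171597 mol, rounded to 4 dp:

0.1117 mol


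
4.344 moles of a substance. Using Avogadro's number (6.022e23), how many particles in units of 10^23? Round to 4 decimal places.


N = n * NA, then divide by 1e23 for the requested units.
N / 1e23 = n * 6.022
N / 1e23 = 4.344 * 6.022
N / 1e23 = 26.159568, rounded to 4 dp:

26.1596


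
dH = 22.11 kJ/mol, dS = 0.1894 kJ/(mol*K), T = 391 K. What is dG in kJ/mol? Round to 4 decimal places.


Gibbs: dG = dH - T*dS (consistent units, dS already in kJ/(mol*K)).
T*dS = 391 * 0.1894 = 74.0554
dG = 22.11 - (74.0554)
dG = -51.9454 kJ/mol, rounded to 4 dp:

-51.9454 kJ/mol


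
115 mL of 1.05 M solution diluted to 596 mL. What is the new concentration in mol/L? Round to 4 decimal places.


Dilution: M1*V1 = M2*V2, solve for M2.
M2 = M1*V1 / V2
M2 = 1.05 * 115 / 596
M2 = 120.75 / 596
M2 = 0.20260067 mol/L, rounded to 4 dp:

0.2026 mol/L


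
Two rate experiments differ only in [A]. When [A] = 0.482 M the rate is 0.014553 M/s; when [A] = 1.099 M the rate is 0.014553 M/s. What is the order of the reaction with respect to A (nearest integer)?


Rate is proportional to [A]^n, so rate2/rate1 = ([A]2/[A]1)^n. Take logs to solve for n.
rate2/rate1 = 0.014553 / 0.014553 = 1.0
[A]2/[A]1 = 1.099 / 0.482 = 2.2801
n = ln(1.0) / ln(2.2801) = 0.0
Nearest integer order:

0


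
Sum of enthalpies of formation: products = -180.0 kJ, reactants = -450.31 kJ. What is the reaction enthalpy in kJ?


dH_rxn = sum(dH_f products) - sum(dH_f reactants)
dH_rxn = -180.0 - (-450.31)
dH_rxn = 270.31 kJ:

270.31 kJ


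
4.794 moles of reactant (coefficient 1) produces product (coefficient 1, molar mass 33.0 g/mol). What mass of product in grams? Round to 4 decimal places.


Use the coefficient ratio to convert reactant moles to product moles, then multiply by the product's molar mass.
moles_P = moles_R * (coeff_P / coeff_R) = 4.794 * (1/1) = 4.794
mass_P = moles_P * M_P = 4.794 * 33.0
mass_P = 158.202 g, rounded to 4 dp:

158.2020 g


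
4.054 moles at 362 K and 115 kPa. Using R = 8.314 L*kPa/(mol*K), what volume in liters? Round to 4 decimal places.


PV = nRT, solve for V = nRT / P.
nRT = 4.054 * 8.314 * 362 = 12201.1941
V = 12201.1941 / 115
V = 106.09734 L, rounded to 4 dp:

106.0973 L


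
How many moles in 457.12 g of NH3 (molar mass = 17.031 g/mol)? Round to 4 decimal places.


n = mass / M
n = 457.12 / 17.031
n = 26.84046738 mol, rounded to 4 dp:

26.8405 mol


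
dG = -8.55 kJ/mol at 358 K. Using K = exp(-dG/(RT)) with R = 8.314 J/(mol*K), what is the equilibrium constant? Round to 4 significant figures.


dG is in kJ/mol; multiply by 1000 to match R in J/(mol*K).
RT = 8.314 * 358 = 2976.412 J/mol
exponent = -dG*1000 / (RT) = -(-8.55*1000) / 2976.412 = 2.87258619
K = exp(2.87258619)
K = 17.68269, rounded to 4 significant figures:

17.68


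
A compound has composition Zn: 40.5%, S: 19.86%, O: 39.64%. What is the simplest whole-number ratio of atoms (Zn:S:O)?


Assume 100 g of compound, divide each mass% by atomic mass to get moles, then normalize by the smallest to get a raw atom ratio.
Moles per 100 g: Zn: 40.5/65.38 = 0.6195, S: 19.86/32.065 = 0.6194, O: 39.64/15.999 = 2.4777
Raw ratio (divide by min = 0.6194): Zn: 1.0, S: 1.0, O: 4.0
Multiply by 1 to clear fractions: Zn: 1.0 ~= 1, S: 1.0 ~= 1, O: 4.0 ~= 4
Reduce by GCD to get the simplest whole-number ratio:

1:1:4


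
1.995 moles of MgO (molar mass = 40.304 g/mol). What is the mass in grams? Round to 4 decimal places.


mass = n * M
mass = 1.995 * 40.304
mass = 80.40648 g, rounded to 4 dp:

80.4065 g


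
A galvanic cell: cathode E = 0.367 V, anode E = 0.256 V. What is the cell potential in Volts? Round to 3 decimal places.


Standard cell potential: E_cell = E_cathode - E_anode.
E_cell = 0.367 - (0.256)
E_cell = 0.111 V, rounded to 3 dp:

0.111 V


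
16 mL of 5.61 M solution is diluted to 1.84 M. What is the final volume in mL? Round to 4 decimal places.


Dilution: M1*V1 = M2*V2, solve for V2.
V2 = M1*V1 / M2
V2 = 5.61 * 16 / 1.84
V2 = 89.76 / 1.84
V2 = 48.7826087 mL, rounded to 4 dp:

48.7826 mL


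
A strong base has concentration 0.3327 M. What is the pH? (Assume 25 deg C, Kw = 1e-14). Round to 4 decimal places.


A strong base dissociates completely, so [OH-] equals the given concentration.
pOH = -log10([OH-]) = -log10(0.3327) = 0.477947
pH = 14 - pOH = 14 - 0.477947
pH = 13.522053, rounded to 4 dp:

13.5221


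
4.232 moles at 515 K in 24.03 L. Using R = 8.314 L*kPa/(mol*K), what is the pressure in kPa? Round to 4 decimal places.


PV = nRT, solve for P = nRT / V.
nRT = 4.232 * 8.314 * 515 = 18120.1967
P = 18120.1967 / 24.03
P = 754.06561382 kPa, rounded to 4 dp:

754.0656 kPa


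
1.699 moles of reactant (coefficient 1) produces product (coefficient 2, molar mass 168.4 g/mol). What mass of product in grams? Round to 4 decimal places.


Use the coefficient ratio to convert reactant moles to product moles, then multiply by the product's molar mass.
moles_P = moles_R * (coeff_P / coeff_R) = 1.699 * (2/1) = 3.398
mass_P = moles_P * M_P = 3.398 * 168.4
mass_P = 572.2232 g, rounded to 4 dp:

572.2232 g


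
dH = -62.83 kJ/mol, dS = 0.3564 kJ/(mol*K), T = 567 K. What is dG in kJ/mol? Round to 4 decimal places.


Gibbs: dG = dH - T*dS (consistent units, dS already in kJ/(mol*K)).
T*dS = 567 * 0.3564 = 202.0788
dG = -62.83 - (202.0788)
dG = -264.9088 kJ/mol, rounded to 4 dp:

-264.9088 kJ/mol


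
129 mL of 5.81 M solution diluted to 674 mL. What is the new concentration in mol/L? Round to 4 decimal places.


Dilution: M1*V1 = M2*V2, solve for M2.
M2 = M1*V1 / V2
M2 = 5.81 * 129 / 674
M2 = 749.49 / 674
M2 = 1.11200297 mol/L, rounded to 4 dp:

1.1120 mol/L


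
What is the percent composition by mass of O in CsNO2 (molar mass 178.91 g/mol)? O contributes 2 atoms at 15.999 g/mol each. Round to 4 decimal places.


pct = 100 * (n_elem * M_elem) / M_total
mass_contribution = 2 * 15.999 = 31.998 g/mol
pct = 100 * 31.998 / 178.91
pct = 17.8849701 %, rounded to 4 dp:

17.8850 %


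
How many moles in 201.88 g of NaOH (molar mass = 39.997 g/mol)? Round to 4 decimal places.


n = mass / M
n = 201.88 / 39.997
n = 5.04737855 mol, rounded to 4 dp:

5.0474 mol


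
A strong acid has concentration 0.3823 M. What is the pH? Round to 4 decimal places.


A strong acid dissociates completely, so [H+] equals the given concentration.
pH = -log10([H+]) = -log10(0.3823)
pH = 0.4175957, rounded to 4 dp:

0.4176


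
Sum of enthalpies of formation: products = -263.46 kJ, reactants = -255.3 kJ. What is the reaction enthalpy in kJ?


dH_rxn = sum(dH_f products) - sum(dH_f reactants)
dH_rxn = -263.46 - (-255.3)
dH_rxn = -8.16 kJ:

-8.16 kJ


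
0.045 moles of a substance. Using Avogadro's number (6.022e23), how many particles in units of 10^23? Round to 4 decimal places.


N = n * NA, then divide by 1e23 for the requested units.
N / 1e23 = n * 6.022
N / 1e23 = 0.045 * 6.022
N / 1e23 = 0.27099, rounded to 4 dp:

0.2710


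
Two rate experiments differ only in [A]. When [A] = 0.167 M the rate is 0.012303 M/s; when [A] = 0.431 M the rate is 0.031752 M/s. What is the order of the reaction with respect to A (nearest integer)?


Rate is proportional to [A]^n, so rate2/rate1 = ([A]2/[A]1)^n. Take logs to solve for n.
rate2/rate1 = 0.031752 / 0.012303 = 2.5808
[A]2/[A]1 = 0.431 / 0.167 = 2.5808
n = ln(2.5808) / ln(2.5808) = 1.0
Nearest integer order:

1


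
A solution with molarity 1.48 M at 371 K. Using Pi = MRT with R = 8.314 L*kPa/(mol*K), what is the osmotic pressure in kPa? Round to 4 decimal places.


Osmotic pressure (van't Hoff): Pi = M*R*T.
RT = 8.314 * 371 = 3084.494
Pi = 1.48 * 3084.494
Pi = 4565.05112 kPa, rounded to 4 dp:

4565.0511 kPa


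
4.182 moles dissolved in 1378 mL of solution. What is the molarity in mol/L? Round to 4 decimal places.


Convert volume to liters: V_L = V_mL / 1000.
V_L = 1378 / 1000 = 1.378 L
M = n / V_L = 4.182 / 1.378
M = 3.03483309 mol/L, rounded to 4 dp:

3.0348 mol/L


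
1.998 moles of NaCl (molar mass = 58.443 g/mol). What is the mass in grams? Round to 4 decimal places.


mass = n * M
mass = 1.998 * 58.443
mass = 116.769114 g, rounded to 4 dp:

116.7691 g


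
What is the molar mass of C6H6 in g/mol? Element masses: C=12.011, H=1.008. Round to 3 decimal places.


M = sum(count * atomic_mass) over atoms.
M = 6*12.011 + 6*1.008
M = 72.066 + 6.048
M = 78.114 g/mol, rounded to 3 dp:

78.114 g/mol


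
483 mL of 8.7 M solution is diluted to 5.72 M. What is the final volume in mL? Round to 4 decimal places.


Dilution: M1*V1 = M2*V2, solve for V2.
V2 = M1*V1 / M2
V2 = 8.7 * 483 / 5.72
V2 = 4202.1 / 5.72
V2 = 734.63286713 mL, rounded to 4 dp:

734.6329 mL


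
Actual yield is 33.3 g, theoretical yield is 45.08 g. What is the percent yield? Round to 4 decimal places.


% yield = 100 * actual / theoretical
% yield = 100 * 33.3 / 45.08
% yield = 73.86867791 %, rounded to 4 dp:

73.8687 %


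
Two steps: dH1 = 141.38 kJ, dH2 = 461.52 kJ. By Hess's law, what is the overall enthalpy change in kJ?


Hess's law: enthalpy is a state function, so add the step enthalpies.
dH_total = dH1 + dH2 = 141.38 + (461.52)
dH_total = 602.9 kJ:

602.90 kJ


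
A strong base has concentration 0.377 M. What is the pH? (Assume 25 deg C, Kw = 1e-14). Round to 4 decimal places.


A strong base dissociates completely, so [OH-] equals the given concentration.
pOH = -log10([OH-]) = -log10(0.377) = 0.423659
pH = 14 - pOH = 14 - 0.423659
pH = 13.576341, rounded to 4 dp:

13.5763


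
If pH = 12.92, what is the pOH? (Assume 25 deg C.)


At 25 deg C, pH + pOH = 14.
pOH = 14 - pH = 14 - 12.92
pOH = 1.08:

1.08


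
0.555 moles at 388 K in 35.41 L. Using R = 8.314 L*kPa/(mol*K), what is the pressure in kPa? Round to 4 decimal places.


PV = nRT, solve for P = nRT / V.
nRT = 0.555 * 8.314 * 388 = 1790.3368
P = 1790.3368 / 35.41
P = 50.56020333 kPa, rounded to 4 dp:

50.5602 kPa


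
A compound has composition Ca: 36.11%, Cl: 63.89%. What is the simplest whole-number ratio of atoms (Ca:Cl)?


Assume 100 g of compound, divide each mass% by atomic mass to get moles, then normalize by the smallest to get a raw atom ratio.
Moles per 100 g: Ca: 36.11/40.078 = 0.901, Cl: 63.89/35.453 = 1.8021
Raw ratio (divide by min = 0.901): Ca: 1.0, Cl: 2.0
Multiply by 1 to clear fractions: Ca: 1.0 ~= 1, Cl: 2.0 ~= 2
Reduce by GCD to get the simplest whole-number ratio:

1:2


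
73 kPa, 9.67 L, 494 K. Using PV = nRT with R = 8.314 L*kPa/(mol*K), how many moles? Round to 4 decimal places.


PV = nRT, solve for n = PV / (RT).
PV = 73 * 9.67 = 705.91
RT = 8.314 * 494 = 4107.116
n = 705.91 / 4107.116
n = 0.17187486 mol, rounded to 4 dp:

0.1719 mol


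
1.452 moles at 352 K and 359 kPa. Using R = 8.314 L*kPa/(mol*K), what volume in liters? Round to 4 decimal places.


PV = nRT, solve for V = nRT / P.
nRT = 1.452 * 8.314 * 352 = 4249.3187
V = 4249.3187 / 359
V = 11.83654234 L, rounded to 4 dp:

11.8365 L


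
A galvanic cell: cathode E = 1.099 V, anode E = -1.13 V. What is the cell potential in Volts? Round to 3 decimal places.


Standard cell potential: E_cell = E_cathode - E_anode.
E_cell = 1.099 - (-1.13)
E_cell = 2.229 V, rounded to 3 dp:

2.229 V


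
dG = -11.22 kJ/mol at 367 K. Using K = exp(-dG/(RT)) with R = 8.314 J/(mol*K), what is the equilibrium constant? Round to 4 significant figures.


dG is in kJ/mol; multiply by 1000 to match R in J/(mol*K).
RT = 8.314 * 367 = 3051.238 J/mol
exponent = -dG*1000 / (RT) = -(-11.22*1000) / 3051.238 = 3.67719594
K = exp(3.67719594)
K = 39.535379, rounded to 4 significant figures:

39.54


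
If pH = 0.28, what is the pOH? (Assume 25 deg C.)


At 25 deg C, pH + pOH = 14.
pOH = 14 - pH = 14 - 0.28
pOH = 13.72:

13.72


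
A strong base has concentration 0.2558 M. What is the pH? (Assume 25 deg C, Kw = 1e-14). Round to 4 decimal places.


A strong base dissociates completely, so [OH-] equals the given concentration.
pOH = -log10([OH-]) = -log10(0.2558) = 0.592099
pH = 14 - pOH = 14 - 0.592099
pH = 13.407901, rounded to 4 dp:

13.4079


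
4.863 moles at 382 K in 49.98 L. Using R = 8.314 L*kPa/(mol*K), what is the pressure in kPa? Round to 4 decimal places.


PV = nRT, solve for P = nRT / V.
nRT = 4.863 * 8.314 * 382 = 15444.6351
P = 15444.6351 / 49.98
P = 309.01630852 kPa, rounded to 4 dp:

309.0163 kPa


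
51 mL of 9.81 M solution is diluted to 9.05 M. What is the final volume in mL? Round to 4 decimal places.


Dilution: M1*V1 = M2*V2, solve for V2.
V2 = M1*V1 / M2
V2 = 9.81 * 51 / 9.05
V2 = 500.31 / 9.05
V2 = 55.28287293 mL, rounded to 4 dp:

55.2829 mL


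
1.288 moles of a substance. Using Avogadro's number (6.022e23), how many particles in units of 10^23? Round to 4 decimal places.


N = n * NA, then divide by 1e23 for the requested units.
N / 1e23 = n * 6.022
N / 1e23 = 1.288 * 6.022
N / 1e23 = 7.756336, rounded to 4 dp:

7.7563
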